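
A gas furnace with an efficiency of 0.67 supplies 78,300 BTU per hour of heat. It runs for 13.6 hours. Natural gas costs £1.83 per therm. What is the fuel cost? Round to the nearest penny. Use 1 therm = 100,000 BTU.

£29.09

Heat delivered = 78,300 BTU/h × 13.6 h = 1,064,880 BTU
Gas input = 1,064,880 / 0.67 = 1,589,373 BTU
= 1,589,373 / 100,000 = 15.89 therm
Cost = 15.89 × £1.83/therm = £29.09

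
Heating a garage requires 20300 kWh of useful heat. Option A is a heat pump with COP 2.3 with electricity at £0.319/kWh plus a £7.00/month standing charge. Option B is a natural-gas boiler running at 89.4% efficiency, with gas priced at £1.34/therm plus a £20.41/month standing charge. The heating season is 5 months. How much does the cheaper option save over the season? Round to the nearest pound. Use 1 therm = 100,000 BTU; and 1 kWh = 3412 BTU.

£1710

Heat load = 20300 kWh × 3412 = 69,263,600 BTU
Gas: input = 69,263,600 / 0.894 = 77,476,063 BTU = 774.8 therm → 774.8 × £1.34 = £1,038.18; + 5 × £20.41 standing = £1,140.23
Heat pump: 69,263,600 BTU / 3412 = 20,300 kWh heat; / 2.3 = 8,826 kWh in → × £0.319 = £2,815.52; + 5 × £7.00 standing = £2,850.52
Difference = |£1,140.23 − £2,850.52| = £1,710.29 ≈ £1710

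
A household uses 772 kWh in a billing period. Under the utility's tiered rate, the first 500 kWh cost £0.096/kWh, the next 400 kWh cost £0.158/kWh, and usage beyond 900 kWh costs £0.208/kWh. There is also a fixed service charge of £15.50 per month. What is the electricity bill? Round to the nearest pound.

First 500 kWh × £0.096 = £48.00
Next 272 kWh × £0.158 = £42.98
Remaining tier: 0 kWh (not reached)
Energy charge = £90.98; + service £15.50 = £106.48 ≈ £106

£106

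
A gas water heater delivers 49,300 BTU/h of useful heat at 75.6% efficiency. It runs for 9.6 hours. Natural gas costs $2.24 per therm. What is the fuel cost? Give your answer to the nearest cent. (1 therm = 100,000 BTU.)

$14.02

Heat delivered = 49,300 BTU/h × 9.6 h = 473,280 BTU
Gas input = 473,280 / 0.756 = 626,032 BTU
= 626,032 / 100,000 = 6.26 therm
Cost = 6.26 × $2.24/therm = $14.02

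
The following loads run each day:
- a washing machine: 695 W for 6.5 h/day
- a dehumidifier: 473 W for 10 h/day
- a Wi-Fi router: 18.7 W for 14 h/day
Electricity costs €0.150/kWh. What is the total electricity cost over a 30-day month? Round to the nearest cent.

washing machine: 695 W × 6.5 h × 30 d = 135,525 Wh = 135.5 kWh
dehumidifier: 473 W × 10 h × 30 d = 141,900 Wh = 141.9 kWh
Wi-Fi router: 18.7 W × 14 h × 30 d = 7,854 Wh = 7.854 kWh
Total energy = 135.5 + 141.9 + 7.854 = 285.3 kWh
Cost = 285.3 kWh × €0.150 = €42.79

€42.79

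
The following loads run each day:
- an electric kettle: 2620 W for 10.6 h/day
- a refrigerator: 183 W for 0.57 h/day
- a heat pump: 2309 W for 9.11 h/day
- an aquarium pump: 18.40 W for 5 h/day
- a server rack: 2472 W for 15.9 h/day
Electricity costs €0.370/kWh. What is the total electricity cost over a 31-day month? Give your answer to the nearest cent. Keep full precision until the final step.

electric kettle: 2620 W × 10.6 h × 31 d = 860,932 Wh = 860.9 kWh
refrigerator: 183 W × 0.57 h × 31 d = 3,234 Wh = 3.234 kWh
heat pump: 2309 W × 9.11 h × 31 d = 652,085 Wh = 652.1 kWh
aquarium pump: 18.40 W × 5 h × 31 d = 2,852 Wh = 2.852 kWh
server rack: 2472 W × 15.9 h × 31 d = 1,218,449 Wh = 1,218 kWh
Total energy = 860.9 + 3.234 + 652.1 + 2.852 + 1,218 = 2,738 kWh
Cost = 2,738 kWh × €0.370 = €1,012.89

€1012.89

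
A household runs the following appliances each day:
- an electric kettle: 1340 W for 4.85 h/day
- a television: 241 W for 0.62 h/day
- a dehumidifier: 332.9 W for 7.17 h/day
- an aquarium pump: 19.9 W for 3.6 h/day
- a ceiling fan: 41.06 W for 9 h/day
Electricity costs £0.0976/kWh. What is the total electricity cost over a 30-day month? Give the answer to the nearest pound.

£28

electric kettle: 1340 W × 4.85 h × 30 d = 194,970 Wh = 195 kWh
television: 241 W × 0.62 h × 30 d = 4,483 Wh = 4.483 kWh
dehumidifier: 332.9 W × 7.17 h × 30 d = 71,607 Wh = 71.61 kWh
aquarium pump: 19.9 W × 3.6 h × 30 d = 2,149 Wh = 2.149 kWh
ceiling fan: 41.06 W × 9 h × 30 d = 11,086 Wh = 11.09 kWh
Total energy = 195 + 4.483 + 71.61 + 2.149 + 11.09 = 284.3 kWh
Cost = 284.3 kWh × £0.0976 = £27.75 ≈ £28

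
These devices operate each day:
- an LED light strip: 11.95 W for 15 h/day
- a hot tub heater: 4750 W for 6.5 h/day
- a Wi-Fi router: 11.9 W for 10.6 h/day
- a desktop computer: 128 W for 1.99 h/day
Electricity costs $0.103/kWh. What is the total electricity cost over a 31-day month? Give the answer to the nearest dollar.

$100

LED light strip: 11.95 W × 15 h × 31 d = 5,557 Wh = 5.557 kWh
hot tub heater: 4750 W × 6.5 h × 31 d = 957,125 Wh = 957.1 kWh
Wi-Fi router: 11.9 W × 10.6 h × 31 d = 3,910 Wh = 3.91 kWh
desktop computer: 128 W × 1.99 h × 31 d = 7,896 Wh = 7.896 kWh
Total energy = 5.557 + 957.1 + 3.91 + 7.896 = 974.5 kWh
Cost = 974.5 kWh × $0.103 = $100.37 ≈ $100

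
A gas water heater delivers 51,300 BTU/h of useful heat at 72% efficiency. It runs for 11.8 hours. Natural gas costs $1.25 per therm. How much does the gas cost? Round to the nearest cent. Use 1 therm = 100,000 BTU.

Heat delivered = 51,300 BTU/h × 11.8 h = 605,340 BTU
Gas input = 605,340 / 0.72 = 840,750 BTU
= 840,750 / 100,000 = 8.408 therm
Cost = 8.408 × $1.25/therm = $10.51

$10.51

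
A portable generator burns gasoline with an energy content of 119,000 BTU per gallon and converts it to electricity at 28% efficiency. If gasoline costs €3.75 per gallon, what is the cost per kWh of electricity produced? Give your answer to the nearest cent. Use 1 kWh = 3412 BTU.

€0.38

Electrical output per gallon = 119,000 BTU × 0.28 / 3412 BTU/kWh = 9.766 kWh
Cost per kWh = €3.75 / 9.766 kWh = €0.384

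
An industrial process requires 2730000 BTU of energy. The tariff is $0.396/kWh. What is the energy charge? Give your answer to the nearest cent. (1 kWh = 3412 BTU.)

$316.85

2730000 BTU × (0.00029308 kWh/BTU) = 800.1 kWh
Cost = 800.1 kWh × $0.396/kWh = $316.85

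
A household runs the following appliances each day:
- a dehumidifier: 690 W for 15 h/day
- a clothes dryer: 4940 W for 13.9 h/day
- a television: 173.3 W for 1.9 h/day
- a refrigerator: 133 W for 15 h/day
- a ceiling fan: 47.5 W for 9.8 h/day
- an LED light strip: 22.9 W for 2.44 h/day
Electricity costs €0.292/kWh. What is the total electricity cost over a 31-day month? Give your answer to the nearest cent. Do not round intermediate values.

dehumidifier: 690 W × 15 h × 31 d = 320,850 Wh = 320.9 kWh
clothes dryer: 4940 W × 13.9 h × 31 d = 2,128,646 Wh = 2,129 kWh
television: 173.3 W × 1.9 h × 31 d = 10,207 Wh = 10.21 kWh
refrigerator: 133 W × 15 h × 31 d = 61,845 Wh = 61.84 kWh
ceiling fan: 47.5 W × 9.8 h × 31 d = 14,431 Wh = 14.43 kWh
LED light strip: 22.9 W × 2.44 h × 31 d = 1,732 Wh = 1.732 kWh
Total energy = 320.9 + 2,129 + 10.21 + 61.84 + 14.43 + 1.732 = 2,538 kWh
Cost = 2,538 kWh × €0.292 = €741.01

€741.01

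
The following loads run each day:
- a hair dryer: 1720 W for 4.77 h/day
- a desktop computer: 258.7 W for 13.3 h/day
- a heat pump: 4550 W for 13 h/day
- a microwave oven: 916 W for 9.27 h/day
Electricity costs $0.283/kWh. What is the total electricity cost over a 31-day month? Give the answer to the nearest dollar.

$696

hair dryer: 1720 W × 4.77 h × 31 d = 254,336 Wh = 254.3 kWh
desktop computer: 258.7 W × 13.3 h × 31 d = 106,662 Wh = 106.7 kWh
heat pump: 4550 W × 13 h × 31 d = 1,833,650 Wh = 1,834 kWh
microwave oven: 916 W × 9.27 h × 31 d = 263,231 Wh = 263.2 kWh
Total energy = 254.3 + 106.7 + 1,834 + 263.2 = 2,458 kWh
Cost = 2,458 kWh × $0.283 = $695.58 ≈ $696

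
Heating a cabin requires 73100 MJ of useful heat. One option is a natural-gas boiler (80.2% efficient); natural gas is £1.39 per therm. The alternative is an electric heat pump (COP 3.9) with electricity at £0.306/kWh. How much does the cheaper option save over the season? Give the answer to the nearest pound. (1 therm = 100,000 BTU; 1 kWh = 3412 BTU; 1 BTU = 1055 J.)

£392

Heat load = 73100 MJ = 73,100,000,000 J / 1055 = 69,289,100 BTU
Gas: input = 69,289,100 / 0.802 = 86,395,386 BTU = 864 therm → 864 × £1.39 = £1,200.90
Heat pump: 69,289,100 BTU / 3412 = 20,310 kWh heat; / 3.9 = 5,207 kWh in → × £0.306 = £1,593.36
Difference = |£1,200.90 − £1,593.36| = £392.46 ≈ £392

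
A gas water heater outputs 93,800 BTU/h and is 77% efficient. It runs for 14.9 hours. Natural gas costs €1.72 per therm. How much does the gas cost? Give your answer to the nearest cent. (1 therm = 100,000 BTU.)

Heat delivered = 93,800 BTU/h × 14.9 h = 1,397,620 BTU
Gas input = 1,397,620 / 0.77 = 1,815,091 BTU
= 1,815,091 / 100,000 = 18.15 therm
Cost = 18.15 × €1.72/therm = €31.22

€31.22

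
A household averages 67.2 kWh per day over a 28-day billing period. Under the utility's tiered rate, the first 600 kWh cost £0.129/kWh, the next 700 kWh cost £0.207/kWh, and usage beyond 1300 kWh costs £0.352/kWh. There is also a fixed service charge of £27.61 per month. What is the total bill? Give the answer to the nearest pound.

£455

Usage = 67.2 kWh/day × 28 days = 1881.6 kWh
First 600 kWh × £0.129 = £77.40
Next 700 kWh × £0.207 = £144.90
Remaining 581.6 kWh × £0.352 = £204.72
Energy charge = £427.02; + service £27.61 = £454.63 ≈ £455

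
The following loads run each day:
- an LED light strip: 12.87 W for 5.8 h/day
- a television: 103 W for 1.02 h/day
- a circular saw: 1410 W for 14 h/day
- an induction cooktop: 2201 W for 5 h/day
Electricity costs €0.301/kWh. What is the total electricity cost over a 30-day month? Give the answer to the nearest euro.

€279

LED light strip: 12.87 W × 5.8 h × 30 d = 2,239 Wh = 2.239 kWh
television: 103 W × 1.02 h × 30 d = 3,152 Wh = 3.152 kWh
circular saw: 1410 W × 14 h × 30 d = 592,200 Wh = 592.2 kWh
induction cooktop: 2201 W × 5 h × 30 d = 330,150 Wh = 330.1 kWh
Total energy = 2.239 + 3.152 + 592.2 + 330.1 = 927.7 kWh
Cost = 927.7 kWh × €0.301 = €279.25 ≈ €279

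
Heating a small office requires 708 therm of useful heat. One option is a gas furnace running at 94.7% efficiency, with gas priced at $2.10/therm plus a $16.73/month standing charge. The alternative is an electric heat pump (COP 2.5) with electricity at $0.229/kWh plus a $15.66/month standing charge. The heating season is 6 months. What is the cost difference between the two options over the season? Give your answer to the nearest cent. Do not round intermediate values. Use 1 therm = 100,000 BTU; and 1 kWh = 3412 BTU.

$324.30

Heat load = 708 therm × 100,000 = 70,800,000 BTU
Gas: input = 70,800,000 / 0.947 = 74,762,408 BTU = 747.6 therm → 747.6 × $2.10 = $1,570.01; + 6 × $16.73 standing = $1,670.39
Heat pump: 70,800,000 BTU / 3412 = 20,750 kWh heat; / 2.5 = 8,300 kWh in → × $0.229 = $1,900.73; + 6 × $15.66 standing = $1,994.69
Difference = |$1,670.39 − $1,994.69| = $324.30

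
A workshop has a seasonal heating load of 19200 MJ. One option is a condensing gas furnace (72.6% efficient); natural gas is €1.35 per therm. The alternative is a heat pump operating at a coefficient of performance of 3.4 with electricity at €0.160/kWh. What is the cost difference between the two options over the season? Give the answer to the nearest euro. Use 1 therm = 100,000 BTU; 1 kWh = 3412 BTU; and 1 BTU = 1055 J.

Heat load = 19200 MJ = 19,200,000,000 J / 1055 = 18,199,052 BTU
Gas: input = 18,199,052 / 0.726 = 25,067,565 BTU = 250.7 therm → 250.7 × €1.35 = €338.41
Heat pump: 18,199,052 BTU / 3412 = 5,334 kWh heat; / 3.4 = 1,569 kWh in → × €0.160 = €251.00
Difference = |€338.41 − €251.00| = €87.41 ≈ €87

€87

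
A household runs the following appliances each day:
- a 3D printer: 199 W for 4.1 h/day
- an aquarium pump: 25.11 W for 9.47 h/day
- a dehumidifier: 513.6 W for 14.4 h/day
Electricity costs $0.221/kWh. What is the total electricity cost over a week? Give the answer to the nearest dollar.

$13

3D printer: 199 W × 4.1 h × 7 d = 5,711 Wh = 5.711 kWh
aquarium pump: 25.11 W × 9.47 h × 7 d = 1,665 Wh = 1.665 kWh
dehumidifier: 513.6 W × 14.4 h × 7 d = 51,771 Wh = 51.77 kWh
Total energy = 5.711 + 1.665 + 51.77 = 59.15 kWh
Cost = 59.15 kWh × $0.221 = $13.07 ≈ $13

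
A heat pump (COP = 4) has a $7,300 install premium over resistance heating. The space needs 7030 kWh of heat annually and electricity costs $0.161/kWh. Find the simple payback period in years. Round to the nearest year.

9 years

Resistance: 7030 kWh × $0.161 = $1,131.83/yr
Heat pump: 7030 / 4 = 1758 kWh in → × $0.161 = $282.96/yr
Annual savings = $848.87
Payback = $7,300 / $848.87 = 8.6 years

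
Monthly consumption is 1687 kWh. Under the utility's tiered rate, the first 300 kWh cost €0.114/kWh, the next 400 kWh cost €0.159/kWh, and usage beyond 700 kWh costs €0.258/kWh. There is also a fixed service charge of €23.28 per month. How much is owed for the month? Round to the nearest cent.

First 300 kWh × €0.114 = €34.20
Next 400 kWh × €0.159 = €63.60
Remaining 987 kWh × €0.258 = €254.65
Energy charge = €352.45; + service €23.28 = €375.73

€375.73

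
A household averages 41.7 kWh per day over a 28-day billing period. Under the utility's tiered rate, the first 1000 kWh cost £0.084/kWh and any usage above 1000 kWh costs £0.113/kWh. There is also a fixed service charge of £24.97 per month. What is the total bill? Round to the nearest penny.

£127.91

Usage = 41.7 kWh/day × 28 days = 1167.6 kWh
First 1000 kWh × £0.084 = £84.00
Remaining 167.6 kWh × £0.113 = £18.94
Energy charge = £102.94; + service £24.97 = £127.91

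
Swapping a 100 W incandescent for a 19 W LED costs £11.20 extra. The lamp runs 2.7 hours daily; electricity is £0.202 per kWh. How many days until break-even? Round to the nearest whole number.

Power saved = 100 − 19 = 81 W
Daily energy saved = 81 W × 2.7 h = 218.7 Wh = 0.2187 kWh
Daily savings = 0.2187 × £0.202 = £0.0442
Payback = £11.20 / £0.0442 per day = 253.5 days

254 days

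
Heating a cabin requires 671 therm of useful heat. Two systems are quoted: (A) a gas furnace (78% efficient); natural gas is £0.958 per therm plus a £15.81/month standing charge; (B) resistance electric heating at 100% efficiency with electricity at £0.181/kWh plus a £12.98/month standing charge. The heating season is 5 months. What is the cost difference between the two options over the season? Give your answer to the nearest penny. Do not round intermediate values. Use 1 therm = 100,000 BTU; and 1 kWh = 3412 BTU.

£2721.25

Heat load = 671 therm × 100,000 = 67,100,000 BTU
Gas: input = 67,100,000 / 0.78 = 86,025,641 BTU = 860.3 therm → 860.3 × £0.958 = £824.13; + 5 × £15.81 standing = £903.18
Electric: 67,100,000 BTU / 3412 = 19,670 kWh → × £0.181 = £3,559.53; + 5 × £12.98 standing = £3,624.43
Difference = |£903.18 − £3,624.43| = £2,721.25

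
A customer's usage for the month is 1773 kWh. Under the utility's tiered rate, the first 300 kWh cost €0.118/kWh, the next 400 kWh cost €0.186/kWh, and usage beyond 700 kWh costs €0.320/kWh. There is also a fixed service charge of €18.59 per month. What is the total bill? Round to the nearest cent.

€471.75

First 300 kWh × €0.118 = €35.40
Next 400 kWh × €0.186 = €74.40
Remaining 1073 kWh × €0.320 = €343.36
Energy charge = €453.16; + service €18.59 = €471.75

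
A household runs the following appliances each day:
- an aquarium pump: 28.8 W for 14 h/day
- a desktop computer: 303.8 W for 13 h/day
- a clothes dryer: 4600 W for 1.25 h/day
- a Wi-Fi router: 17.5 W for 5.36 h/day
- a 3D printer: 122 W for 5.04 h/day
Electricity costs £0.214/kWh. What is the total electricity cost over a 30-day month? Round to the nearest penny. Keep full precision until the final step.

£69.41

aquarium pump: 28.8 W × 14 h × 30 d = 12,096 Wh = 12.1 kWh
desktop computer: 303.8 W × 13 h × 30 d = 118,482 Wh = 118.5 kWh
clothes dryer: 4600 W × 1.25 h × 30 d = 172,500 Wh = 172.5 kWh
Wi-Fi router: 17.5 W × 5.36 h × 30 d = 2,814 Wh = 2.814 kWh
3D printer: 122 W × 5.04 h × 30 d = 18,446 Wh = 18.45 kWh
Total energy = 12.1 + 118.5 + 172.5 + 2.814 + 18.45 = 324.3 kWh
Cost = 324.3 kWh × £0.214 = £69.41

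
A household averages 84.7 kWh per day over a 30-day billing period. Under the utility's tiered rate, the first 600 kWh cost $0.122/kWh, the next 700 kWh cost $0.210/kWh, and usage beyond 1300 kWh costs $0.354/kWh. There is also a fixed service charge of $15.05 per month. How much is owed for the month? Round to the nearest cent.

Usage = 84.7 kWh/day × 30 days = 2541 kWh
First 600 kWh × $0.122 = $73.20
Next 700 kWh × $0.210 = $147.00
Remaining 1241 kWh × $0.354 = $439.31
Energy charge = $659.51; + service $15.05 = $674.56

$674.56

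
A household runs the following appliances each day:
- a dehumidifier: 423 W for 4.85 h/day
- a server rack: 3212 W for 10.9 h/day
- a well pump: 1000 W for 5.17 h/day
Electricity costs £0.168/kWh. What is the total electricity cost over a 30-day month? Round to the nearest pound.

dehumidifier: 423 W × 4.85 h × 30 d = 61,546 Wh = 61.55 kWh
server rack: 3212 W × 10.9 h × 30 d = 1,050,324 Wh = 1,050 kWh
well pump: 1000 W × 5.17 h × 30 d = 155,100 Wh = 155.1 kWh
Total energy = 61.55 + 1,050 + 155.1 = 1,267 kWh
Cost = 1,267 kWh × £0.168 = £212.85 ≈ £213

£213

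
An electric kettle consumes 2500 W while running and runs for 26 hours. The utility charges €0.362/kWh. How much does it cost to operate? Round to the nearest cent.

Energy = 2500 W × 26 h = 65,000 Wh = 65 kWh
Cost = 65 kWh × €0.362/kWh = €23.53

€23.53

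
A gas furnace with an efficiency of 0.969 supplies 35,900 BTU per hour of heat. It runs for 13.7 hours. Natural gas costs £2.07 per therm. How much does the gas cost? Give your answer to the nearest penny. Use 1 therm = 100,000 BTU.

Heat delivered = 35,900 BTU/h × 13.7 h = 491,830 BTU
Gas input = 491,830 / 0.969 = 507,564 BTU
= 507,564 / 100,000 = 5.076 therm
Cost = 5.076 × £2.07/therm = £10.51

£10.51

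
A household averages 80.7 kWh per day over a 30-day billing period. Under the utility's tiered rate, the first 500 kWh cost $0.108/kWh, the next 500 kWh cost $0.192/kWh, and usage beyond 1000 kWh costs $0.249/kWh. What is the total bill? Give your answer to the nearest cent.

Usage = 80.7 kWh/day × 30 days = 2421 kWh
First 500 kWh × $0.108 = $54.00
Next 500 kWh × $0.192 = $96.00
Remaining 1421 kWh × $0.249 = $353.83
Total = $503.83

$503.83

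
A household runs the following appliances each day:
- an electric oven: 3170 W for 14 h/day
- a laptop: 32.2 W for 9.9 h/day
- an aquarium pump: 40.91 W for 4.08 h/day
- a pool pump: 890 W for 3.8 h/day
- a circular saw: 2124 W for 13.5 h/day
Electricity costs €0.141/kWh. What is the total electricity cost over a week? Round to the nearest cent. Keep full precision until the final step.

electric oven: 3170 W × 14 h × 7 d = 310,660 Wh = 310.7 kWh
laptop: 32.2 W × 9.9 h × 7 d = 2,231 Wh = 2.231 kWh
aquarium pump: 40.91 W × 4.08 h × 7 d = 1,168 Wh = 1.168 kWh
pool pump: 890 W × 3.8 h × 7 d = 23,674 Wh = 23.67 kWh
circular saw: 2124 W × 13.5 h × 7 d = 200,718 Wh = 200.7 kWh
Total energy = 310.7 + 2.231 + 1.168 + 23.67 + 200.7 = 538.5 kWh
Cost = 538.5 kWh × €0.141 = €75.92

€75.92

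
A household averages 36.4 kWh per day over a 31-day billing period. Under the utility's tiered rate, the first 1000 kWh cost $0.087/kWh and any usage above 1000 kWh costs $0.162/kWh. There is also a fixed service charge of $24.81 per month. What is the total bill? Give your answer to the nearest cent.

$132.61

Usage = 36.4 kWh/day × 31 days = 1128.4 kWh
First 1000 kWh × $0.087 = $87.00
Remaining 128.4 kWh × $0.162 = $20.80
Energy charge = $107.80; + service $24.81 = $132.61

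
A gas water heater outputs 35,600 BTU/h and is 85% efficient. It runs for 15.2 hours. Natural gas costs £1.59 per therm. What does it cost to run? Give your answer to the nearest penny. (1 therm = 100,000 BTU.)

Heat delivered = 35,600 BTU/h × 15.2 h = 541,120 BTU
Gas input = 541,120 / 0.85 = 636,612 BTU
= 636,612 / 100,000 = 6.366 therm
Cost = 6.366 × £1.59/therm = £10.12

£10.12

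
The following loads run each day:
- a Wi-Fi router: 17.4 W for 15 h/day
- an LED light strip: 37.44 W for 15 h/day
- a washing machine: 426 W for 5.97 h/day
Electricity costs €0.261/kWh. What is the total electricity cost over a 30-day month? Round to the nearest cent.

Wi-Fi router: 17.4 W × 15 h × 30 d = 7,830 Wh = 7.83 kWh
LED light strip: 37.44 W × 15 h × 30 d = 16,848 Wh = 16.85 kWh
washing machine: 426 W × 5.97 h × 30 d = 76,297 Wh = 76.3 kWh
Total energy = 7.83 + 16.85 + 76.3 = 101 kWh
Cost = 101 kWh × €0.261 = €26.35

€26.35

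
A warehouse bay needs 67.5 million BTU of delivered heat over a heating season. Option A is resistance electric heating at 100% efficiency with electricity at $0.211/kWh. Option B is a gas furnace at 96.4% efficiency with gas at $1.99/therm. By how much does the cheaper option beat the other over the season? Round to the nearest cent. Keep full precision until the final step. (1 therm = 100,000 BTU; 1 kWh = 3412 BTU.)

Heat load = 67.5 × 10⁶ BTU = 67,500,000 BTU
Gas: input = 67,500,000 / 0.964 = 70,020,747 BTU = 700.2 therm → 700.2 × $1.99 = $1,393.41
Electric: 67,500,000 BTU / 3412 = 19,780 kWh → × $0.211 = $4,174.24
Difference = |$1,393.41 − $4,174.24| = $2,780.83

$2780.83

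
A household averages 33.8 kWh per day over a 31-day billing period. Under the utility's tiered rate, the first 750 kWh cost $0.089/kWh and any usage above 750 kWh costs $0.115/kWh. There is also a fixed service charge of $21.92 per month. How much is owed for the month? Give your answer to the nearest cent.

$122.92

Usage = 33.8 kWh/day × 31 days = 1047.8 kWh
First 750 kWh × $0.089 = $66.75
Remaining 297.8 kWh × $0.115 = $34.25
Energy charge = $101.00; + service $21.92 = $122.92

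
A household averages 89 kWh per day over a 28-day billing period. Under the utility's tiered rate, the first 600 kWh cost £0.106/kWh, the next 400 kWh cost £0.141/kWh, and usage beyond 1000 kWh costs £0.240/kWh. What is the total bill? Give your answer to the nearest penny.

Usage = 89 kWh/day × 28 days = 2492 kWh
First 600 kWh × £0.106 = £63.60
Next 400 kWh × £0.141 = £56.40
Remaining 1492 kWh × £0.240 = £358.08
Total = £478.08

£478.08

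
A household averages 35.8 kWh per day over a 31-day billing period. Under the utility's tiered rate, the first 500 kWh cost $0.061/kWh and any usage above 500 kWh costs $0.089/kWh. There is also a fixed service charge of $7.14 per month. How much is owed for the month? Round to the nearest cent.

$91.91

Usage = 35.8 kWh/day × 31 days = 1109.8 kWh
First 500 kWh × $0.061 = $30.50
Remaining 609.8 kWh × $0.089 = $54.27
Energy charge = $84.77; + service $7.14 = $91.91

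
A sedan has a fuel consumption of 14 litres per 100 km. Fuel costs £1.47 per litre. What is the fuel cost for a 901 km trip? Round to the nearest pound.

£185

Fuel = 14 L/100 km × 901 km / 100 = 126.1 L
Cost = 126.1 L × £1.47/L = £185.43 ≈ £185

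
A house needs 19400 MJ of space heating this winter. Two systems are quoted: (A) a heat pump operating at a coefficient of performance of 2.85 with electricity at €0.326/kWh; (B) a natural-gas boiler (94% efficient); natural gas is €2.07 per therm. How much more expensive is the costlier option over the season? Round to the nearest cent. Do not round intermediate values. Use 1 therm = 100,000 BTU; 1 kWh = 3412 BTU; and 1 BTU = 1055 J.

€211.53

Heat load = 19400 MJ = 19,400,000,000 J / 1055 = 18,388,626 BTU
Gas: input = 18,388,626 / 0.94 = 19,562,368 BTU = 195.6 therm → 195.6 × €2.07 = €404.94
Heat pump: 18,388,626 BTU / 3412 = 5,389 kWh heat; / 2.85 = 1,891 kWh in → × €0.326 = €616.47
Difference = |€404.94 − €616.47| = €211.53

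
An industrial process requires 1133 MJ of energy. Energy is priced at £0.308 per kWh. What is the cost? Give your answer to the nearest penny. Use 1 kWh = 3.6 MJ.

1133 MJ × (0.27778 kWh/MJ) = 314.7 kWh
Cost = 314.7 kWh × £0.308/kWh = £96.93

£96.93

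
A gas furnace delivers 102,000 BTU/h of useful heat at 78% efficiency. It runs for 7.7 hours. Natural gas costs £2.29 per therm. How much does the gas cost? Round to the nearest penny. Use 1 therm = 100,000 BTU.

£23.06

Heat delivered = 102,000 BTU/h × 7.7 h = 785,400 BTU
Gas input = 785,400 / 0.78 = 1,006,923 BTU
= 1,006,923 / 100,000 = 10.07 therm
Cost = 10.07 × £2.29/therm = £23.06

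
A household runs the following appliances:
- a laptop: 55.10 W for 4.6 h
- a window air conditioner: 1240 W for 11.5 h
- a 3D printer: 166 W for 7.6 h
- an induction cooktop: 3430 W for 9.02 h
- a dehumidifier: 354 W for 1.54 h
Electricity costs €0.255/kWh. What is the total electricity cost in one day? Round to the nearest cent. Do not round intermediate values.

laptop: 55.10 W × 4.6 h = 253 Wh = 0.2535 kWh
window air conditioner: 1240 W × 11.5 h = 14,260 Wh = 14.26 kWh
3D printer: 166 W × 7.6 h = 1,262 Wh = 1.262 kWh
induction cooktop: 3430 W × 9.02 h = 30,939 Wh = 30.94 kWh
dehumidifier: 354 W × 1.54 h = 545 Wh = 0.5452 kWh
Total energy = 0.2535 + 14.26 + 1.262 + 30.94 + 0.5452 = 47.26 kWh
Cost = 47.26 kWh × €0.255 = €12.05

€12.05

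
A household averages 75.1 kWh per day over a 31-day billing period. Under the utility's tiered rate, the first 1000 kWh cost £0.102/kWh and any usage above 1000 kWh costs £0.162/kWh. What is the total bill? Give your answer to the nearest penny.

Usage = 75.1 kWh/day × 31 days = 2328.1 kWh
First 1000 kWh × £0.102 = £102.00
Remaining 1328.1 kWh × £0.162 = £215.15
Total = £317.15

£317.15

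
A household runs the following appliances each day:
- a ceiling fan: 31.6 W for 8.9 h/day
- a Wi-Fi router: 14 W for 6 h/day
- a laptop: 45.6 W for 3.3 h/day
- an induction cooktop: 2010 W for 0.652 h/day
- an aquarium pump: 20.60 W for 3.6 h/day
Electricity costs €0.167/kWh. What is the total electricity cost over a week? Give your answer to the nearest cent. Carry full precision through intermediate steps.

€2.22

ceiling fan: 31.6 W × 8.9 h × 7 d = 1,969 Wh = 1.969 kWh
Wi-Fi router: 14 W × 6 h × 7 d = 588 Wh = 0.588 kWh
laptop: 45.6 W × 3.3 h × 7 d = 1,053 Wh = 1.053 kWh
induction cooktop: 2010 W × 0.652 h × 7 d = 9,174 Wh = 9.174 kWh
aquarium pump: 20.60 W × 3.6 h × 7 d = 519 Wh = 0.5191 kWh
Total energy = 1.969 + 0.588 + 1.053 + 9.174 + 0.5191 = 13.3 kWh
Cost = 13.3 kWh × €0.167 = €2.22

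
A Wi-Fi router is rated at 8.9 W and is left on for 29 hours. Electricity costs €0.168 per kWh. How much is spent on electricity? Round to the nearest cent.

Energy = 8.9 W × 29 h = 258 Wh = 0.2581 kWh
Cost = 0.2581 kWh × €0.168/kWh = €0.04

€0.04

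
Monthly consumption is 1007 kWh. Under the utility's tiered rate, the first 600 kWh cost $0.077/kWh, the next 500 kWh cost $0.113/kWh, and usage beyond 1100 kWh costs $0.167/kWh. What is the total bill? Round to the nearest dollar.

$92

First 600 kWh × $0.077 = $46.20
Next 407 kWh × $0.113 = $45.99
Remaining tier: 0 kWh (not reached)
Total = $92.19 ≈ $92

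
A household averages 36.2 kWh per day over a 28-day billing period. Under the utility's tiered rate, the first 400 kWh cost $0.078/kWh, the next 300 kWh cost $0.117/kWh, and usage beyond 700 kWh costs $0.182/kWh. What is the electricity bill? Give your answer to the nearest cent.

$123.38

Usage = 36.2 kWh/day × 28 days = 1013.6 kWh
First 400 kWh × $0.078 = $31.20
Next 300 kWh × $0.117 = $35.10
Remaining 313.6 kWh × $0.182 = $57.08
Total = $123.38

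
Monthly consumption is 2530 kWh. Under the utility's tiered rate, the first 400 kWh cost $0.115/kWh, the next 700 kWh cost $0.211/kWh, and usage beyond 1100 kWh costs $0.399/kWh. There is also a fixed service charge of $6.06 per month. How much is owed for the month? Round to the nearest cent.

First 400 kWh × $0.115 = $46.00
Next 700 kWh × $0.211 = $147.70
Remaining 1430 kWh × $0.399 = $570.57
Energy charge = $764.27; + service $6.06 = $770.33

$770.33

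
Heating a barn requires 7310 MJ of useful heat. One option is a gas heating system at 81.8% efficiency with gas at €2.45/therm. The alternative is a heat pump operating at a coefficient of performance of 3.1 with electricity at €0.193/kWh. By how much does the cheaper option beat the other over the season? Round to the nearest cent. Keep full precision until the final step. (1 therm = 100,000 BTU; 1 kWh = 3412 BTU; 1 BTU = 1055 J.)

€81.10

Heat load = 7310 MJ = 7,310,000,000 J / 1055 = 6,928,910 BTU
Gas: input = 6,928,910 / 0.818 = 8,470,550 BTU = 84.71 therm → 84.71 × €2.45 = €207.53
Heat pump: 6,928,910 BTU / 3412 = 2,031 kWh heat; / 3.1 = 655.1 kWh in → × €0.193 = €126.43
Difference = |€207.53 − €126.43| = €81.10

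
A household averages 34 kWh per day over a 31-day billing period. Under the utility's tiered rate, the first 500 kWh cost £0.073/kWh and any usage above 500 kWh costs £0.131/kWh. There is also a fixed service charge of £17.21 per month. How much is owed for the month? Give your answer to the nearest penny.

Usage = 34 kWh/day × 31 days = 1054 kWh
First 500 kWh × £0.073 = £36.50
Remaining 554 kWh × £0.131 = £72.57
Energy charge = £109.07; + service £17.21 = £126.28

£126.28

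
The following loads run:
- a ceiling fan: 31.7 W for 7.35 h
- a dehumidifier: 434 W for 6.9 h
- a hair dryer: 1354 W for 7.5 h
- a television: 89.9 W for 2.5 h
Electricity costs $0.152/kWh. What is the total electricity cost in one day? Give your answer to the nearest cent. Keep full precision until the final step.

ceiling fan: 31.7 W × 7.35 h = 233 Wh = 0.233 kWh
dehumidifier: 434 W × 6.9 h = 2,995 Wh = 2.995 kWh
hair dryer: 1354 W × 7.5 h = 10,155 Wh = 10.15 kWh
television: 89.9 W × 2.5 h = 225 Wh = 0.2248 kWh
Total energy = 0.233 + 2.995 + 10.15 + 0.2248 = 13.61 kWh
Cost = 13.61 kWh × $0.152 = $2.07

$2.07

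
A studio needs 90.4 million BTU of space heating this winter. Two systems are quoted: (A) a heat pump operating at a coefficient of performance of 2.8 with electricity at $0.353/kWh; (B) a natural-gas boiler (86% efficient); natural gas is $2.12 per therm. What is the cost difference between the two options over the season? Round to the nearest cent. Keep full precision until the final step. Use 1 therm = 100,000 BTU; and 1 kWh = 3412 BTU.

$1111.76

Heat load = 90.4 × 10⁶ BTU = 90,400,000 BTU
Gas: input = 90,400,000 / 0.86 = 105,116,279 BTU = 1,051 therm → 1,051 × $2.12 = $2,228.47
Heat pump: 90,400,000 BTU / 3412 = 26,490 kWh heat; / 2.8 = 9,462 kWh in → × $0.353 = $3,340.23
Difference = |$2,228.47 − $3,340.23| = $1,111.76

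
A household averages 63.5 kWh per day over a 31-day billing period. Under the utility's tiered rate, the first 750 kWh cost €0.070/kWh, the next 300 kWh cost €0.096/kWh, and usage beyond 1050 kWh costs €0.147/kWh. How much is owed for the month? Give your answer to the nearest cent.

€216.32

Usage = 63.5 kWh/day × 31 days = 1968.5 kWh
First 750 kWh × €0.070 = €52.50
Next 300 kWh × €0.096 = €28.80
Remaining 918.5 kWh × €0.147 = €135.02
Total = €216.32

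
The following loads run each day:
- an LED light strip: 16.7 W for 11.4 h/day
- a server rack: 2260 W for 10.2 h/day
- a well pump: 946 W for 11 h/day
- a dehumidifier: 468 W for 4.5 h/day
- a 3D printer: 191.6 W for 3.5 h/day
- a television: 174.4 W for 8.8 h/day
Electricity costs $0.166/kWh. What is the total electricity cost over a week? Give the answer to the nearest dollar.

LED light strip: 16.7 W × 11.4 h × 7 d = 1,333 Wh = 1.333 kWh
server rack: 2260 W × 10.2 h × 7 d = 161,364 Wh = 161.4 kWh
well pump: 946 W × 11 h × 7 d = 72,842 Wh = 72.84 kWh
dehumidifier: 468 W × 4.5 h × 7 d = 14,742 Wh = 14.74 kWh
3D printer: 191.6 W × 3.5 h × 7 d = 4,694 Wh = 4.694 kWh
television: 174.4 W × 8.8 h × 7 d = 10,743 Wh = 10.74 kWh
Total energy = 1.333 + 161.4 + 72.84 + 14.74 + 4.694 + 10.74 = 265.7 kWh
Cost = 265.7 kWh × $0.166 = $44.11 ≈ $44

$44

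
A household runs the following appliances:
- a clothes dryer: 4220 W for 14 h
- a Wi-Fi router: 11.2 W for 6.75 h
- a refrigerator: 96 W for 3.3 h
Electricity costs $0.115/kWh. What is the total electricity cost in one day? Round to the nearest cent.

clothes dryer: 4220 W × 14 h = 59,080 Wh = 59.08 kWh
Wi-Fi router: 11.2 W × 6.75 h = 76 Wh = 0.0756 kWh
refrigerator: 96 W × 3.3 h = 317 Wh = 0.3168 kWh
Total energy = 59.08 + 0.0756 + 0.3168 = 59.47 kWh
Cost = 59.47 kWh × $0.115 = $6.84

$6.84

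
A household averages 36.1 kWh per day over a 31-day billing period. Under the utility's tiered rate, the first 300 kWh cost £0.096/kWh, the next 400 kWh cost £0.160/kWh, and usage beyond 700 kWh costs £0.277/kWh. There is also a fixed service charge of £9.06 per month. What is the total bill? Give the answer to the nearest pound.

Usage = 36.1 kWh/day × 31 days = 1119.1 kWh
First 300 kWh × £0.096 = £28.80
Next 400 kWh × £0.160 = £64.00
Remaining 419.1 kWh × £0.277 = £116.09
Energy charge = £208.89; + service £9.06 = £217.95 ≈ £218

£218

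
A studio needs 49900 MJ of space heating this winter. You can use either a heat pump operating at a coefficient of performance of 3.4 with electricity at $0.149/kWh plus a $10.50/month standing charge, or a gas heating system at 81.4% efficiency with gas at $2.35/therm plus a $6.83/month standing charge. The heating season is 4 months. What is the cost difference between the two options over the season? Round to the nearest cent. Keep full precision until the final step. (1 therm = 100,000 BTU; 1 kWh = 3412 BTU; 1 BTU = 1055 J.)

$743.32

Heat load = 49900 MJ = 49,900,000,000 J / 1055 = 47,298,578 BTU
Gas: input = 47,298,578 / 0.814 = 58,106,361 BTU = 581.1 therm → 581.1 × $2.35 = $1,365.50; + 4 × $6.83 standing = $1,392.82
Heat pump: 47,298,578 BTU / 3412 = 13,860 kWh heat; / 3.4 = 4,077 kWh in → × $0.149 = $607.50; + 4 × $10.50 standing = $649.50
Difference = |$1,392.82 − $649.50| = $743.32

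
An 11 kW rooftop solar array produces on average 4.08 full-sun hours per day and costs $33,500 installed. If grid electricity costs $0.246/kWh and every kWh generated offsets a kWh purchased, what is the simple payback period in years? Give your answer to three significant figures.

Daily generation = 11 kW × 4.08 h = 44.88 kWh
Annual generation = 44.88 × 365 = 16381 kWh
Annual savings = 16381 × $0.246 = $4,029.78
Payback = $33,500 / $4,029.78 = 8.31 years

8.31 years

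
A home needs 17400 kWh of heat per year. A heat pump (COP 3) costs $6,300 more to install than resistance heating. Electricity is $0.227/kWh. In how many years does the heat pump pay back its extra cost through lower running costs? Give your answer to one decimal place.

Resistance: 17400 kWh × $0.227 = $3,949.80/yr
Heat pump: 17400 / 3 = 5800 kWh in → × $0.227 = $1,316.60/yr
Annual savings = $2,633.20
Payback = $6,300 / $2,633.20 = 2.39 years

2.4 years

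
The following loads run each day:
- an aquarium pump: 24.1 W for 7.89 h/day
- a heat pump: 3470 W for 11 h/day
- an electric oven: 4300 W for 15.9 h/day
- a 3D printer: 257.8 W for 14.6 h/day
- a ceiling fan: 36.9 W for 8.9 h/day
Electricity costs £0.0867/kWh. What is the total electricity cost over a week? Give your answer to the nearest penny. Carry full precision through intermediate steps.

aquarium pump: 24.1 W × 7.89 h × 7 d = 1,331 Wh = 1.331 kWh
heat pump: 3470 W × 11 h × 7 d = 267,190 Wh = 267.2 kWh
electric oven: 4300 W × 15.9 h × 7 d = 478,590 Wh = 478.6 kWh
3D printer: 257.8 W × 14.6 h × 7 d = 26,347 Wh = 26.35 kWh
ceiling fan: 36.9 W × 8.9 h × 7 d = 2,299 Wh = 2.299 kWh
Total energy = 1.331 + 267.2 + 478.6 + 26.35 + 2.299 = 775.8 kWh
Cost = 775.8 kWh × £0.0867 = £67.26

£67.26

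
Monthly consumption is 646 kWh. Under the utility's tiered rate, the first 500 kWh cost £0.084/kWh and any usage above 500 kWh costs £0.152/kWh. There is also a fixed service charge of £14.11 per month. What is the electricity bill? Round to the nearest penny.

£78.30

First 500 kWh × £0.084 = £42.00
Remaining 146 kWh × £0.152 = £22.19
Energy charge = £64.19; + service £14.11 = £78.30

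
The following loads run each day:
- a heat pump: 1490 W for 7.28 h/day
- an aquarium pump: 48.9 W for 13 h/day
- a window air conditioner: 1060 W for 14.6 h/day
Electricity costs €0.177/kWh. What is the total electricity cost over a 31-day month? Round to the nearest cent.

€147.92

heat pump: 1490 W × 7.28 h × 31 d = 336,263 Wh = 336.3 kWh
aquarium pump: 48.9 W × 13 h × 31 d = 19,707 Wh = 19.71 kWh
window air conditioner: 1060 W × 14.6 h × 31 d = 479,756 Wh = 479.8 kWh
Total energy = 336.3 + 19.71 + 479.8 = 835.7 kWh
Cost = 835.7 kWh × €0.177 = €147.92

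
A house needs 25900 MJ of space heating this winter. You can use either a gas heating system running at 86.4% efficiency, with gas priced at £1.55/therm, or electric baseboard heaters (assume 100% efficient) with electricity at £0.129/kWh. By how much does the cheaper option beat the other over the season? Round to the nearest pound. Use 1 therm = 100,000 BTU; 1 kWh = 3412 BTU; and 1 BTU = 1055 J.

Heat load = 25900 MJ = 25,900,000,000 J / 1055 = 24,549,763 BTU
Gas: input = 24,549,763 / 0.864 = 28,414,078 BTU = 284.1 therm → 284.1 × £1.55 = £440.42
Electric: 24,549,763 BTU / 3412 = 7,195 kWh → × £0.129 = £928.17
Difference = |£440.42 − £928.17| = £487.75 ≈ £488

£488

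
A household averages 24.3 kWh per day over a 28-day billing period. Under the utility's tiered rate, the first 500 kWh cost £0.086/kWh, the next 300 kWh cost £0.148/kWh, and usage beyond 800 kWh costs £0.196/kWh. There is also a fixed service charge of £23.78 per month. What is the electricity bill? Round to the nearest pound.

£93

Usage = 24.3 kWh/day × 28 days = 680.4 kWh
First 500 kWh × £0.086 = £43.00
Next 180.4 kWh × £0.148 = £26.70
Remaining tier: 0 kWh (not reached)
Energy charge = £69.70; + service £23.78 = £93.48 ≈ £93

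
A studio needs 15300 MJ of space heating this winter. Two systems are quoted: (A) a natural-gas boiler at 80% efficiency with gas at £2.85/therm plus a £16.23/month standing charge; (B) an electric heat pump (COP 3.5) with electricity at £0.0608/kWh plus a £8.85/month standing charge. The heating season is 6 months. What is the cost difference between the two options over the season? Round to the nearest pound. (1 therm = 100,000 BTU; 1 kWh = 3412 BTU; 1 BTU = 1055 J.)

Heat load = 15300 MJ = 15,300,000,000 J / 1055 = 14,502,370 BTU
Gas: input = 14,502,370 / 0.80 = 18,127,962 BTU = 181.3 therm → 181.3 × £2.85 = £516.65; + 6 × £16.23 standing = £614.03
Heat pump: 14,502,370 BTU / 3412 = 4,250 kWh heat; / 3.5 = 1,214 kWh in → × £0.0608 = £73.84; + 6 × £8.85 standing = £126.94
Difference = |£614.03 − £126.94| = £487.09 ≈ £487

£487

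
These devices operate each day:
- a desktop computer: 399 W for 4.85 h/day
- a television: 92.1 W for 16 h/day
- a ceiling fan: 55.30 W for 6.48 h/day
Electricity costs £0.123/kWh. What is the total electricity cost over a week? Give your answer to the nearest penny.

£3.24

desktop computer: 399 W × 4.85 h × 7 d = 13,546 Wh = 13.55 kWh
television: 92.1 W × 16 h × 7 d = 10,315 Wh = 10.32 kWh
ceiling fan: 55.30 W × 6.48 h × 7 d = 2,508 Wh = 2.508 kWh
Total energy = 13.55 + 10.32 + 2.508 = 26.37 kWh
Cost = 26.37 kWh × £0.123 = £3.24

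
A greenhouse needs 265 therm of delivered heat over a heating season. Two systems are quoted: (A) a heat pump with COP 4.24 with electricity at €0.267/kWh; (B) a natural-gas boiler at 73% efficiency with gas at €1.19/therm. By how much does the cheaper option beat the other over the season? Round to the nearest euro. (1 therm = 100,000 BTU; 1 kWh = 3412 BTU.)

Heat load = 265 therm × 100,000 = 26,500,000 BTU
Gas: input = 26,500,000 / 0.73 = 36,301,370 BTU = 363 therm → 363 × €1.19 = €431.99
Heat pump: 26,500,000 BTU / 3412 = 7,767 kWh heat; / 4.24 = 1,832 kWh in → × €0.267 = €489.08
Difference = |€431.99 − €489.08| = €57.10 ≈ €57

€57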